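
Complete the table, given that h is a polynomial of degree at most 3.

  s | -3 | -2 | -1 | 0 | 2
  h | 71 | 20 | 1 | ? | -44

-4

The 4 known values determine h uniquely (degree ≤ 3).
Evaluate each Lagrange basis at s = 0:
L_0(0) = (2)·(1)·(-2)/[(-1)·(-2)·(-5)] = 2/5
L_1(0) = (3)·(1)·(-2)/[(1)·(-1)·(-4)] = -3/2
L_2(0) = (3)·(2)·(-2)/[(2)·(1)·(-3)] = 2
L_3(0) = (3)·(2)·(1)/[(5)·(4)·(3)] = 1/10
Sum: 71·(2/5) + 20·(-3/2) + 1·(2) + (-44)·(1/10) = -4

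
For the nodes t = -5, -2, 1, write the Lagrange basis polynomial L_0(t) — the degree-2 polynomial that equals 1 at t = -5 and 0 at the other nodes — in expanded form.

L_0(t) = (t + 2)(t - 1) / [(-3)·(-6)]
       = (t^2 + t - 2) / (18)

L_0(t) = (1/18)t^2 + (1/18)t - 1/9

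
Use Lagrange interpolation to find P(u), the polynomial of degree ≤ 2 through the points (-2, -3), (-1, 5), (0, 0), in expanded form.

P(u) = -(13/2)u^2 - (23/2)u

L_0(u) = (u + 1)u / [2] = (1/2)u^2 + (1/2)u
L_1(u) = (u + 2)u / [-1] = -u^2 - 2u
L_2(u) = (u + 2)(u + 1) / [2] = (1/2)u^2 + (3/2)u + 1
P(u) = (-3)·L_0 + 5·L_1 + 0·L_2
  (-3)·L_0(u) = -(3/2)u^2 - (3/2)u
  5·L_1(u) = -5u^2 - 10u
  0·L_2(u) = 0
Adding term by term: -(13/2)u^2 - (23/2)u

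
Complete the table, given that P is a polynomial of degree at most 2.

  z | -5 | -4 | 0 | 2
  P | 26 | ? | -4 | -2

The 3 known values determine P uniquely (degree ≤ 2).
L_0(-4) = (-4)·(-6)/[(-5)·(-7)] = 24/35
L_1(-4) = (1)·(-6)/[(5)·(-2)] = 3/5
L_2(-4) = (1)·(-4)/[(7)·(2)] = -2/7
Sum: 26·(24/35) + (-4)·(3/5) + (-2)·(-2/7) = 16

16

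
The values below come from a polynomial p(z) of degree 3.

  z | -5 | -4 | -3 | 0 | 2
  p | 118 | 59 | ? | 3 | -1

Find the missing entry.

24

The 4 known values determine p uniquely (degree ≤ 3).
Evaluate each Lagrange basis at z = -3:
L_0(-3) = (1)·(-3)·(-5)/[(-1)·(-5)·(-7)] = -3/7
L_1(-3) = (2)·(-3)·(-5)/[(1)·(-4)·(-6)] = 5/4
L_2(-3) = (2)·(1)·(-5)/[(5)·(4)·(-2)] = 1/4
L_3(-3) = (2)·(1)·(-3)/[(7)·(6)·(2)] = -1/14
Sum: 118·(-3/7) + 59·(5/4) + 3·(1/4) + (-1)·(-1/14) = 24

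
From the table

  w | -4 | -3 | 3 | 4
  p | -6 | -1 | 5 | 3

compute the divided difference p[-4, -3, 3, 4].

p[-4,-3] = (-1 - (-6)) / (-3 - (-4)) = 5
p[-3,3] = (5 - (-1)) / (3 - (-3)) = 1
p[3,4] = (3 - 5) / (4 - 3) = -2
p[-4,-3,3] = (1 - 5) / (3 - (-4)) = -4/7
p[-3,3,4] = (-2 - 1) / (4 - (-3)) = -3/7
p[-4,-3,3,4] = (-3/7 - (-4/7)) / (4 - (-4)) = 1/56

1/56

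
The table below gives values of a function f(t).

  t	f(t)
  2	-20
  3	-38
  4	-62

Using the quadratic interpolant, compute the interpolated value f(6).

-128

Using Newton's divided-difference form:
f[2,3] = (-38 - (-20)) / (3 - 2) = -18
f[3,4] = (-62 - (-38)) / (4 - 3) = -24
f[2,3,4] = (-24 - (-18)) / (4 - 2) = -3
f(6) = -20 + (-18)·(4) + (-3)·(4)·(3) = -128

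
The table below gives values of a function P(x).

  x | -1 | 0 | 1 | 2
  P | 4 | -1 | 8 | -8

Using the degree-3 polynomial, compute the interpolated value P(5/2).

Evaluate each Lagrange basis at x = 5/2:
L_0(5/2) = (5/2)·(3/2)·(1/2)/[(-1)·(-2)·(-3)] = -5/16
L_1(5/2) = (7/2)·(3/2)·(1/2)/[(1)·(-1)·(-2)] = 21/16
L_2(5/2) = (7/2)·(5/2)·(1/2)/[(2)·(1)·(-1)] = -35/16
L_3(5/2) = (7/2)·(5/2)·(3/2)/[(3)·(2)·(1)] = 35/16
Sum: 4·(-5/16) + (-1)·(21/16) + 8·(-35/16) + (-8)·(35/16) = -601/16

-601/16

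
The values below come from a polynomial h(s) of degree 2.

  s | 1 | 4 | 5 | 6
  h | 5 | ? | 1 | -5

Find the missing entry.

5

The 3 known values determine h uniquely (degree ≤ 2).
Evaluate each Lagrange basis at s = 4:
L_0(4) = (-1)·(-2)/[(-4)·(-5)] = 1/10
L_1(4) = (3)·(-2)/[(4)·(-1)] = 3/2
L_2(4) = (3)·(-1)/[(5)·(1)] = -3/5
Sum: 5·(1/10) + 1·(3/2) + (-5)·(-3/5) = 5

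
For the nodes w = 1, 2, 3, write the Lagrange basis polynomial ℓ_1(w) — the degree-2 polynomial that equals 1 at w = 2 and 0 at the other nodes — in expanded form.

ℓ_1(w) = (w - 1)(w - 3) / [(1)·(-1)]
       = (w^2 - 4w + 3) / (-1)

ℓ_1(w) = -w^2 + 4w - 3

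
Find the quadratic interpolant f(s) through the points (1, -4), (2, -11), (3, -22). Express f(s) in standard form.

f(s) = -2s^2 - s - 1

L_0(s) = (s - 2)(s - 3) / [2] = (1/2)s^2 - (5/2)s + 3
L_1(s) = (s - 1)(s - 3) / [-1] = -s^2 + 4s - 3
L_2(s) = (s - 1)(s - 2) / [2] = (1/2)s^2 - (3/2)s + 1
f(s) = (-4)·L_0 + (-11)·L_1 + (-22)·L_2
  (-4)·L_0(s) = -2s^2 + 10s - 12
  (-11)·L_1(s) = 11s^2 - 44s + 33
  (-22)·L_2(s) = -11s^2 + 33s - 22
Adding term by term: -2s^2 - s - 1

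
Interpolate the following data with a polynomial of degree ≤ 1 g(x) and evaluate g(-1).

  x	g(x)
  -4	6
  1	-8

-12/5

Evaluate each Lagrange basis at x = -1:
L_0(-1) = (-2)/[(-5)] = 2/5
L_1(-1) = (3)/[(5)] = 3/5
Sum: 6·(2/5) + (-8)·(3/5) = -12/5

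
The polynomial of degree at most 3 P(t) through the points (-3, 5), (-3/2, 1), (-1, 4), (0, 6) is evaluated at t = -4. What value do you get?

Using Newton's divided-difference form:
P[-3,-3/2] = (1 - 5) / (-3/2 - (-3)) = -8/3
P[-3/2,-1] = (4 - 1) / (-1 - (-3/2)) = 6
P[-1,0] = (6 - 4) / (0 - (-1)) = 2
P[-3,-3/2,-1] = (6 - (-8/3)) / (-1 - (-3)) = 13/3
P[-3/2,-1,0] = (2 - 6) / (0 - (-3/2)) = -8/3
P[-3,-3/2,-1,0] = (-8/3 - 13/3) / (0 - (-3)) = -7/3
P(-4) = 5 + (-8/3)·(-1) + (13/3)·(-1)·(-5/2) + (-7/3)·(-1)·(-5/2)·(-3) = 36

36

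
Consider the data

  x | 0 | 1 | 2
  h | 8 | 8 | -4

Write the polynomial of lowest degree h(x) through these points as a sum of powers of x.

h(x) = -6x^2 + 6x + 8

Build the Lagrange basis polynomials:
L_0(x) = (x - 1)(x - 2) / [2] = (1/2)x^2 - (3/2)x + 1
L_1(x) = x(x - 2) / [-1] = -x^2 + 2x
L_2(x) = x(x - 1) / [2] = (1/2)x^2 - (1/2)x
h(x) = 8·L_0 + 8·L_1 + (-4)·L_2
  8·L_0(x) = 4x^2 - 12x + 8
  8·L_1(x) = -8x^2 + 16x
  (-4)·L_2(x) = -2x^2 + 2x
Adding term by term: -6x^2 + 6x + 8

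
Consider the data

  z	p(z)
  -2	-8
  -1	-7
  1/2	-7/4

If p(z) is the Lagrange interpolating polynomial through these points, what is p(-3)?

Evaluate each Lagrange basis at z = -3:
L_0(-3) = (-2)·(-7/2)/[(-1)·(-5/2)] = 14/5
L_1(-3) = (-1)·(-7/2)/[(1)·(-3/2)] = -7/3
L_2(-3) = (-1)·(-2)/[(5/2)·(3/2)] = 8/15
Sum: (-8)·(14/5) + (-7)·(-7/3) + (-7/4)·(8/15) = -7

-7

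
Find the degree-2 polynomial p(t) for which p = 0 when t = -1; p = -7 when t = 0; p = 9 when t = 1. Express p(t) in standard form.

Newton's divided differences:
p[-1,0] = (-7 - 0) / (0 - (-1)) = -7
p[0,1] = (9 - (-7)) / (1 - 0) = 16
p[-1,0,1] = (16 - (-7)) / (1 - (-1)) = 23/2
p(t) = (-7)·(t + 1) + (23/2)·(t + 1)t
Expanding: p(t) = (23/2)t^2 + (9/2)t - 7

p(t) = (23/2)t^2 + (9/2)t - 7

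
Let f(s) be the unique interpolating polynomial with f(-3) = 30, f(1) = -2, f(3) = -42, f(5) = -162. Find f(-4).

Evaluate each Lagrange basis at s = -4:
L_0(-4) = (-5)·(-7)·(-9)/[(-4)·(-6)·(-8)] = 105/64
L_1(-4) = (-1)·(-7)·(-9)/[(4)·(-2)·(-4)] = -63/32
L_2(-4) = (-1)·(-5)·(-9)/[(6)·(2)·(-2)] = 15/8
L_3(-4) = (-1)·(-5)·(-7)/[(8)·(4)·(2)] = -35/64
Sum: 30·(105/64) + (-2)·(-63/32) + (-42)·(15/8) + (-162)·(-35/64) = 63

63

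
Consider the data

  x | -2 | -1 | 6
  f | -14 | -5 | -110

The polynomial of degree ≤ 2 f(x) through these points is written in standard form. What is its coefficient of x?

0

Build the Lagrange basis polynomials:
L_0(x) = (x + 1)(x - 6) / [8] = (1/8)x^2 - (5/8)x - 3/4
L_1(x) = (x + 2)(x - 6) / [-7] = -(1/7)x^2 + (4/7)x + 12/7
L_2(x) = (x + 2)(x + 1) / [56] = (1/56)x^2 + (3/56)x + 1/28
f(x) = (-14)·L_0 + (-5)·L_1 + (-110)·L_2
Only the coefficient of x is needed; take it from each L_i and combine:
(-14)·(-5/8) + (-5)·(4/7) + (-110)·(3/56) = 0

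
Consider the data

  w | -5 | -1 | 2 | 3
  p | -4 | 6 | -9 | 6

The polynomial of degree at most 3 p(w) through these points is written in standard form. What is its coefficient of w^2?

55/28

Build the Lagrange basis polynomials:
L_0(w) = (w + 1)(w - 2)(w - 3) / [-224] = -(1/224)w^3 + (1/56)w^2 - (1/224)w - 3/112
L_1(w) = (w + 5)(w - 2)(w - 3) / [48] = (1/48)w^3 - (19/48)w + 5/8
L_2(w) = (w + 5)(w + 1)(w - 3) / [-21] = -(1/21)w^3 - (1/7)w^2 + (13/21)w + 5/7
L_3(w) = (w + 5)(w + 1)(w - 2) / [32] = (1/32)w^3 + (1/8)w^2 - (7/32)w - 5/16
p(w) = (-4)·L_0 + 6·L_1 + (-9)·L_2 + 6·L_3
Only the coefficient of w^2 is needed; take it from each L_i and combine:
(-4)·(1/56) + 6·(0) + (-9)·(-1/7) + 6·(1/8) = 55/28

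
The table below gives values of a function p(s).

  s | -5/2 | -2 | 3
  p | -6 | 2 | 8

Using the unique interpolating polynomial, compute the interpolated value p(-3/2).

L_0(-3/2) = (1/2)·(-9/2)/[(-1/2)·(-11/2)] = -9/11
L_1(-3/2) = (1)·(-9/2)/[(1/2)·(-5)] = 9/5
L_2(-3/2) = (1)·(1/2)/[(11/2)·(5)] = 1/55
Sum: (-6)·(-9/11) + 2·(9/5) + 8·(1/55) = 476/55

476/55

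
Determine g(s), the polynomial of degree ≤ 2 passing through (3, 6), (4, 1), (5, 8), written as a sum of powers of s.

Build the Lagrange basis polynomials:
L_0(s) = (s - 4)(s - 5) / [2] = (1/2)s^2 - (9/2)s + 10
L_1(s) = (s - 3)(s - 5) / [-1] = -s^2 + 8s - 15
L_2(s) = (s - 3)(s - 4) / [2] = (1/2)s^2 - (7/2)s + 6
g(s) = 6·L_0 + 1·L_1 + 8·L_2
  6·L_0(s) = 3s^2 - 27s + 60
  1·L_1(s) = -s^2 + 8s - 15
  8·L_2(s) = 4s^2 - 28s + 48
Adding term by term: 6s^2 - 47s + 93

g(s) = 6s^2 - 47s + 93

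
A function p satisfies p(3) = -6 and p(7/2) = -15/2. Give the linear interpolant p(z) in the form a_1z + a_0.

p(z) = -3z + 3

Build the Lagrange basis polynomials:
L_0(z) = (z - 7/2) / [-1/2] = -2z + 7
L_1(z) = (z - 3) / [1/2] = 2z - 6
p(z) = (-6)·L_0 + (-15/2)·L_1
  (-6)·L_0(z) = 12z - 42
  (-15/2)·L_1(z) = -15z + 45
Adding term by term: -3z + 3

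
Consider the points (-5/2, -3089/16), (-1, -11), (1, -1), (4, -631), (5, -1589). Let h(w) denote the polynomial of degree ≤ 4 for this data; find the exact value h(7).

L_0(7) = (8)·(6)·(3)·(2)/[(-3/2)·(-7/2)·(-13/2)·(-15/2)] = 512/455
L_1(7) = (19/2)·(6)·(3)·(2)/[(3/2)·(-2)·(-5)·(-6)] = -19/5
L_2(7) = (19/2)·(8)·(3)·(2)/[(7/2)·(2)·(-3)·(-4)] = 38/7
L_3(7) = (19/2)·(8)·(6)·(2)/[(13/2)·(5)·(3)·(-1)] = -608/65
L_4(7) = (19/2)·(8)·(6)·(3)/[(15/2)·(6)·(4)·(1)] = 38/5
Sum: (-3089/16)·(512/455) + (-11)·(-19/5) + (-1)·(38/7) + (-631)·(-608/65) + (-1589)·(38/5) = -6355

-6355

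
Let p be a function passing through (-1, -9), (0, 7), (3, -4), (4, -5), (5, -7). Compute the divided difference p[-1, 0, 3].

-59/12

p[-1,0] = (7 - (-9)) / (0 - (-1)) = 16
p[0,3] = (-4 - 7) / (3 - 0) = -11/3
p[-1,0,3] = (-11/3 - 16) / (3 - (-1)) = -59/12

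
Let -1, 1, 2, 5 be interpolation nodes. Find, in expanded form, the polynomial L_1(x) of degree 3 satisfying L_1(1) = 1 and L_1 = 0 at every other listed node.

L_1(x) = (x + 1)(x - 2)(x - 5) / [(2)·(-1)·(-4)]
       = (x^3 - 6x^2 + 3x + 10) / (8)

L_1(x) = (1/8)x^3 - (3/4)x^2 + (3/8)x + 5/4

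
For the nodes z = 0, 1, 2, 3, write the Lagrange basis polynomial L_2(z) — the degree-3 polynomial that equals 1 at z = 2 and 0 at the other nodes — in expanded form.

L_2(z) = z(z - 1)(z - 3) / [(2)·(1)·(-1)]
       = (z^3 - 4z^2 + 3z) / (-2)

L_2(z) = -(1/2)z^3 + 2z^2 - (3/2)z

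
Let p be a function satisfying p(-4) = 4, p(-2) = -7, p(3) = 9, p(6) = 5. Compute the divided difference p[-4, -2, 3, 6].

-19/105

p[-4,-2] = (-7 - 4) / (-2 - (-4)) = -11/2
p[-2,3] = (9 - (-7)) / (3 - (-2)) = 16/5
p[3,6] = (5 - 9) / (6 - 3) = -4/3
p[-4,-2,3] = (16/5 - (-11/2)) / (3 - (-4)) = 87/70
p[-2,3,6] = (-4/3 - 16/5) / (6 - (-2)) = -17/30
p[-4,-2,3,6] = (-17/30 - 87/70) / (6 - (-4)) = -19/105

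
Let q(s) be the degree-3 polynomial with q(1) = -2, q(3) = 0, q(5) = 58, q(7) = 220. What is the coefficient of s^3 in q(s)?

Build the Lagrange basis polynomials:
L_0(s) = (s - 3)(s - 5)(s - 7) / [-48] = -(1/48)s^3 + (5/16)s^2 - (71/48)s + 35/16
L_1(s) = (s - 1)(s - 5)(s - 7) / [16] = (1/16)s^3 - (13/16)s^2 + (47/16)s - 35/16
L_2(s) = (s - 1)(s - 3)(s - 7) / [-16] = -(1/16)s^3 + (11/16)s^2 - (31/16)s + 21/16
L_3(s) = (s - 1)(s - 3)(s - 5) / [48] = (1/48)s^3 - (3/16)s^2 + (23/48)s - 5/16
q(s) = (-2)·L_0 + 0·L_1 + 58·L_2 + 220·L_3
Only the coefficient of s^3 is needed; take it from each L_i and combine:
(-2)·(-1/48) + 0·(1/16) + 58·(-1/16) + 220·(1/48) = 1

1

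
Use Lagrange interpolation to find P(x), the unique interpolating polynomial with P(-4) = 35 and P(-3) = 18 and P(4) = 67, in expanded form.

P(x) = 3x^2 + 4x + 3

Build the Lagrange basis polynomials:
L_0(x) = (x + 3)(x - 4) / [8] = (1/8)x^2 - (1/8)x - 3/2
L_1(x) = (x + 4)(x - 4) / [-7] = -(1/7)x^2 + 16/7
L_2(x) = (x + 4)(x + 3) / [56] = (1/56)x^2 + (1/8)x + 3/14
P(x) = 35·L_0 + 18·L_1 + 67·L_2
  35·L_0(x) = (35/8)x^2 - (35/8)x - 105/2
  18·L_1(x) = -(18/7)x^2 + 288/7
  67·L_2(x) = (67/56)x^2 + (67/8)x + 201/14
Adding term by term: 3x^2 + 4x + 3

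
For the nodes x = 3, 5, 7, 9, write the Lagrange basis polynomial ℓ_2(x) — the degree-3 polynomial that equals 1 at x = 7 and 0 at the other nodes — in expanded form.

ℓ_2(x) = -(1/16)x^3 + (17/16)x^2 - (87/16)x + 135/16

ℓ_2(x) = (x - 3)(x - 5)(x - 9) / [(4)·(2)·(-2)]
       = (x^3 - 17x^2 + 87x - 135) / (-16)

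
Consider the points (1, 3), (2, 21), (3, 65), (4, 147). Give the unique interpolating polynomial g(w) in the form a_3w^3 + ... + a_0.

L_0(w) = (w - 2)(w - 3)(w - 4) / [-6] = -(1/6)w^3 + (3/2)w^2 - (13/3)w + 4
L_1(w) = (w - 1)(w - 3)(w - 4) / [2] = (1/2)w^3 - 4w^2 + (19/2)w - 6
L_2(w) = (w - 1)(w - 2)(w - 4) / [-2] = -(1/2)w^3 + (7/2)w^2 - 7w + 4
L_3(w) = (w - 1)(w - 2)(w - 3) / [6] = (1/6)w^3 - w^2 + (11/6)w - 1
g(w) = 3·L_0 + 21·L_1 + 65·L_2 + 147·L_3
  3·L_0(w) = -(1/2)w^3 + (9/2)w^2 - 13w + 12
  21·L_1(w) = (21/2)w^3 - 84w^2 + (399/2)w - 126
  65·L_2(w) = -(65/2)w^3 + (455/2)w^2 - 455w + 260
  147·L_3(w) = (49/2)w^3 - 147w^2 + (539/2)w - 147
Adding term by term: 2w^3 + w^2 + w - 1

g(w) = 2w^3 + w^2 + w - 1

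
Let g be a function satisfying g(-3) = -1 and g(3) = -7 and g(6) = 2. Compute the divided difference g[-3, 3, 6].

g[-3,3] = (-7 - (-1)) / (3 - (-3)) = -1
g[3,6] = (2 - (-7)) / (6 - 3) = 3
g[-3,3,6] = (3 - (-1)) / (6 - (-3)) = 4/9

4/9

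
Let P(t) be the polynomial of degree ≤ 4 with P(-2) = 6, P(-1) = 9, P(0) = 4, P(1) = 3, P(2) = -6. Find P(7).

Evaluate each Lagrange basis at t = 7:
L_0(7) = (8)·(7)·(6)·(5)/[(-1)·(-2)·(-3)·(-4)] = 70
L_1(7) = (9)·(7)·(6)·(5)/[(1)·(-1)·(-2)·(-3)] = -315
L_2(7) = (9)·(8)·(6)·(5)/[(2)·(1)·(-1)·(-2)] = 540
L_3(7) = (9)·(8)·(7)·(5)/[(3)·(2)·(1)·(-1)] = -420
L_4(7) = (9)·(8)·(7)·(6)/[(4)·(3)·(2)·(1)] = 126
Sum: 6·(70) + 9·(-315) + 4·(540) + 3·(-420) + (-6)·(126) = -2271

-2271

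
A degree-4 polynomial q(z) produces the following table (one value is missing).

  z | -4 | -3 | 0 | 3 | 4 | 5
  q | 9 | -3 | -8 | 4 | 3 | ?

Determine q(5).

The 5 known values determine q uniquely (degree ≤ 4).
L_0(5) = (8)·(5)·(2)·(1)/[(-1)·(-4)·(-7)·(-8)] = 5/14
L_1(5) = (9)·(5)·(2)·(1)/[(1)·(-3)·(-6)·(-7)] = -5/7
L_2(5) = (9)·(8)·(2)·(1)/[(4)·(3)·(-3)·(-4)] = 1
L_3(5) = (9)·(8)·(5)·(1)/[(7)·(6)·(3)·(-1)] = -20/7
L_4(5) = (9)·(8)·(5)·(2)/[(8)·(7)·(4)·(1)] = 45/14
Sum: 9·(5/14) + (-3)·(-5/7) + (-8)·(1) + 4·(-20/7) + 3·(45/14) = -31/7

-31/7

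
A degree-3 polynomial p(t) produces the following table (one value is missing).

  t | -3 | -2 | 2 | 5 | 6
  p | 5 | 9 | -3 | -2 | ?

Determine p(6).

271/35

The 4 known values determine p uniquely (degree ≤ 3).
L_0(6) = (8)·(4)·(1)/[(-1)·(-5)·(-8)] = -4/5
L_1(6) = (9)·(4)·(1)/[(1)·(-4)·(-7)] = 9/7
L_2(6) = (9)·(8)·(1)/[(5)·(4)·(-3)] = -6/5
L_3(6) = (9)·(8)·(4)/[(8)·(7)·(3)] = 12/7
Sum: 5·(-4/5) + 9·(9/7) + (-3)·(-6/5) + (-2)·(12/7) = 271/35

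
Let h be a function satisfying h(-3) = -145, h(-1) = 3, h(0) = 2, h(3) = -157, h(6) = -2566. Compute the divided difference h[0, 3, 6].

h[0,3] = (-157 - 2) / (3 - 0) = -53
h[3,6] = (-2566 - (-157)) / (6 - 3) = -803
h[0,3,6] = (-803 - (-53)) / (6 - 0) = -125

-125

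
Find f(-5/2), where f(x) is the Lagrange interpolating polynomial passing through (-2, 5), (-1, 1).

7

Evaluate each Lagrange basis at x = -5/2:
L_0(-5/2) = (-3/2)/[(-1)] = 3/2
L_1(-5/2) = (-1/2)/[(1)] = -1/2
Sum: 5·(3/2) + 1·(-1/2) = 7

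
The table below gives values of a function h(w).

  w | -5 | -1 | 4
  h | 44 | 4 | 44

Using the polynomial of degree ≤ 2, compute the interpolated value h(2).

16

Evaluate each Lagrange basis at w = 2:
L_0(2) = (3)·(-2)/[(-4)·(-9)] = -1/6
L_1(2) = (7)·(-2)/[(4)·(-5)] = 7/10
L_2(2) = (7)·(3)/[(9)·(5)] = 7/15
Sum: 44·(-1/6) + 4·(7/10) + 44·(7/15) = 16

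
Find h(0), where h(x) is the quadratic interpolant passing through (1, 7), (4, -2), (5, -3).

Evaluate each Lagrange basis at x = 0:
L_0(0) = (-4)·(-5)/[(-3)·(-4)] = 5/3
L_1(0) = (-1)·(-5)/[(3)·(-1)] = -5/3
L_2(0) = (-1)·(-4)/[(4)·(1)] = 1
Sum: 7·(5/3) + (-2)·(-5/3) + (-3)·(1) = 12

12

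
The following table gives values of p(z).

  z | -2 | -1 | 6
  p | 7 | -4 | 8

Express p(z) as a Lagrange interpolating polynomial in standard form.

L_0(z) = (z + 1)(z - 6) / [8] = (1/8)z^2 - (5/8)z - 3/4
L_1(z) = (z + 2)(z - 6) / [-7] = -(1/7)z^2 + (4/7)z + 12/7
L_2(z) = (z + 2)(z + 1) / [56] = (1/56)z^2 + (3/56)z + 1/28
p(z) = 7·L_0 + (-4)·L_1 + 8·L_2
  7·L_0(z) = (7/8)z^2 - (35/8)z - 21/4
  (-4)·L_1(z) = (4/7)z^2 - (16/7)z - 48/7
  8·L_2(z) = (1/7)z^2 + (3/7)z + 2/7
Adding term by term: (89/56)z^2 - (349/56)z - 331/28

p(z) = (89/56)z^2 - (349/56)z - 331/28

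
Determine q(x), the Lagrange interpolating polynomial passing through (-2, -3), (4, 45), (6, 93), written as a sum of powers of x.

q(x) = 2x^2 + 4x - 3

Build the Lagrange basis polynomials:
L_0(x) = (x - 4)(x - 6) / [48] = (1/48)x^2 - (5/24)x + 1/2
L_1(x) = (x + 2)(x - 6) / [-12] = -(1/12)x^2 + (1/3)x + 1
L_2(x) = (x + 2)(x - 4) / [16] = (1/16)x^2 - (1/8)x - 1/2
q(x) = (-3)·L_0 + 45·L_1 + 93·L_2
  (-3)·L_0(x) = -(1/16)x^2 + (5/8)x - 3/2
  45·L_1(x) = -(15/4)x^2 + 15x + 45
  93·L_2(x) = (93/16)x^2 - (93/8)x - 93/2
Adding term by term: 2x^2 + 4x - 3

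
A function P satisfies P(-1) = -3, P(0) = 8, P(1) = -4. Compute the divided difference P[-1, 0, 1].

-23/2

P[-1,0] = (8 - (-3)) / (0 - (-1)) = 11
P[0,1] = (-4 - 8) / (1 - 0) = -12
P[-1,0,1] = (-12 - 11) / (1 - (-1)) = -23/2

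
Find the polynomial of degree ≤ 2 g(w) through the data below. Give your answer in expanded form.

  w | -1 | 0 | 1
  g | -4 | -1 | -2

Newton's divided differences:
g[-1,0] = (-1 - (-4)) / (0 - (-1)) = 3
g[0,1] = (-2 - (-1)) / (1 - 0) = -1
g[-1,0,1] = (-1 - 3) / (1 - (-1)) = -2
g(w) = -4 + 3·(w + 1) + (-2)·(w + 1)w
Expanding: g(w) = -2w^2 + w - 1

g(w) = -2w^2 + w - 1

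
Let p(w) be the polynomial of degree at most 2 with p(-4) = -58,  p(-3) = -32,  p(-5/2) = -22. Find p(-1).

-4

Evaluate each Lagrange basis at w = -1:
L_0(-1) = (2)·(3/2)/[(-1)·(-3/2)] = 2
L_1(-1) = (3)·(3/2)/[(1)·(-1/2)] = -9
L_2(-1) = (3)·(2)/[(3/2)·(1/2)] = 8
Sum: (-58)·(2) + (-32)·(-9) + (-22)·(8) = -4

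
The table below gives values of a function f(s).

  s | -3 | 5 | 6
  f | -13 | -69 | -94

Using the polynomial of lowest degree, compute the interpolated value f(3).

-31

L_0(3) = (-2)·(-3)/[(-8)·(-9)] = 1/12
L_1(3) = (6)·(-3)/[(8)·(-1)] = 9/4
L_2(3) = (6)·(-2)/[(9)·(1)] = -4/3
Sum: (-13)·(1/12) + (-69)·(9/4) + (-94)·(-4/3) = -31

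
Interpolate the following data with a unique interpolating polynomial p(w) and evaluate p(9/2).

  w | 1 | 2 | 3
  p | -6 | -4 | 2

37/2

Evaluate each Lagrange basis at w = 9/2:
L_0(9/2) = (5/2)·(3/2)/[(-1)·(-2)] = 15/8
L_1(9/2) = (7/2)·(3/2)/[(1)·(-1)] = -21/4
L_2(9/2) = (7/2)·(5/2)/[(2)·(1)] = 35/8
Sum: (-6)·(15/8) + (-4)·(-21/4) + 2·(35/8) = 37/2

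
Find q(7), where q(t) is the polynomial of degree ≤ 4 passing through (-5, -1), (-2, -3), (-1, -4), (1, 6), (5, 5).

-3882/35

Using Newton's divided-difference form:
q[-5,-2] = (-3 - (-1)) / (-2 - (-5)) = -2/3
q[-2,-1] = (-4 - (-3)) / (-1 - (-2)) = -1
q[-1,1] = (6 - (-4)) / (1 - (-1)) = 5
q[1,5] = (5 - 6) / (5 - 1) = -1/4
q[-5,-2,-1] = (-1 - (-2/3)) / (-1 - (-5)) = -1/12
q[-2,-1,1] = (5 - (-1)) / (1 - (-2)) = 2
q[-1,1,5] = (-1/4 - 5) / (5 - (-1)) = -7/8
q[-5,-2,-1,1] = (2 - (-1/12)) / (1 - (-5)) = 25/72
q[-2,-1,1,5] = (-7/8 - 2) / (5 - (-2)) = -23/56
q[-5,-2,-1,1,5] = (-23/56 - 25/72) / (5 - (-5)) = -191/2520
q(7) = -1 + (-2/3)·(12) + (-1/12)·(12)·(9) + (25/72)·(12)·(9)·(8) + (-191/2520)·(12)·(9)·(8)·(6) = -3882/35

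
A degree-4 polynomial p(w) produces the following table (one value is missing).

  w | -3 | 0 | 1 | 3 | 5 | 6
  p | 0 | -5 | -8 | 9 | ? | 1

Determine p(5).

The 5 known values determine p uniquely (degree ≤ 4).
Evaluate each Lagrange basis at w = 5:
L_0(5) = (5)·(4)·(2)·(-1)/[(-3)·(-4)·(-6)·(-9)] = -5/81
L_1(5) = (8)·(4)·(2)·(-1)/[(3)·(-1)·(-3)·(-6)] = 32/27
L_2(5) = (8)·(5)·(2)·(-1)/[(4)·(1)·(-2)·(-5)] = -2
L_3(5) = (8)·(5)·(4)·(-1)/[(6)·(3)·(2)·(-3)] = 40/27
L_4(5) = (8)·(5)·(4)·(2)/[(9)·(6)·(5)·(3)] = 32/81
Sum: 0 + (-5)·(32/27) + (-8)·(-2) + 9·(40/27) + 1·(32/81) = 1928/81

1928/81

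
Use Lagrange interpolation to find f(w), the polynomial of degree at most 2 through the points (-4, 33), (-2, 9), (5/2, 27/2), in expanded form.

f(w) = 2w^2 + 1

Build the Lagrange basis polynomials:
L_0(w) = (w + 2)(w - 5/2) / [13] = (1/13)w^2 - (1/26)w - 5/13
L_1(w) = (w + 4)(w - 5/2) / [-9] = -(1/9)w^2 - (1/6)w + 10/9
L_2(w) = (w + 4)(w + 2) / [117/4] = (4/117)w^2 + (8/39)w + 32/117
f(w) = 33·L_0 + 9·L_1 + (27/2)·L_2
  33·L_0(w) = (33/13)w^2 - (33/26)w - 165/13
  9·L_1(w) = -w^2 - (3/2)w + 10
  (27/2)·L_2(w) = (6/13)w^2 + (36/13)w + 48/13
Adding term by term: 2w^2 + 1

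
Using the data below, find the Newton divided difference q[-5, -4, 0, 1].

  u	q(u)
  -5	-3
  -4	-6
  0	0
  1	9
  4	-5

1/10

q[-5,-4] = (-6 - (-3)) / (-4 - (-5)) = -3
q[-4,0] = (0 - (-6)) / (0 - (-4)) = 3/2
q[0,1] = (9 - 0) / (1 - 0) = 9
q[-5,-4,0] = (3/2 - (-3)) / (0 - (-5)) = 9/10
q[-4,0,1] = (9 - 3/2) / (1 - (-4)) = 3/2
q[-5,-4,0,1] = (3/2 - 9/10) / (1 - (-5)) = 1/10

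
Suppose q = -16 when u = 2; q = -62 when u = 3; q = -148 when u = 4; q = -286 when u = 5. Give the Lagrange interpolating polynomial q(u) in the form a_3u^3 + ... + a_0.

L_0(u) = (u - 3)(u - 4)(u - 5) / [-6] = -(1/6)u^3 + 2u^2 - (47/6)u + 10
L_1(u) = (u - 2)(u - 4)(u - 5) / [2] = (1/2)u^3 - (11/2)u^2 + 19u - 20
L_2(u) = (u - 2)(u - 3)(u - 5) / [-2] = -(1/2)u^3 + 5u^2 - (31/2)u + 15
L_3(u) = (u - 2)(u - 3)(u - 4) / [6] = (1/6)u^3 - (3/2)u^2 + (13/3)u - 4
q(u) = (-16)·L_0 + (-62)·L_1 + (-148)·L_2 + (-286)·L_3
  (-16)·L_0(u) = (8/3)u^3 - 32u^2 + (376/3)u - 160
  (-62)·L_1(u) = -31u^3 + 341u^2 - 1178u + 1240
  (-148)·L_2(u) = 74u^3 - 740u^2 + 2294u - 2220
  (-286)·L_3(u) = -(143/3)u^3 + 429u^2 - (3718/3)u + 1144
Adding term by term: -2u^3 - 2u^2 + 2u + 4

q(u) = -2u^3 - 2u^2 + 2u + 4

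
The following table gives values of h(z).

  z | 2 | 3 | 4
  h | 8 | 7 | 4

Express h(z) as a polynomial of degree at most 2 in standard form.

L_0(z) = (z - 3)(z - 4) / [2] = (1/2)z^2 - (7/2)z + 6
L_1(z) = (z - 2)(z - 4) / [-1] = -z^2 + 6z - 8
L_2(z) = (z - 2)(z - 3) / [2] = (1/2)z^2 - (5/2)z + 3
h(z) = 8·L_0 + 7·L_1 + 4·L_2
  8·L_0(z) = 4z^2 - 28z + 48
  7·L_1(z) = -7z^2 + 42z - 56
  4·L_2(z) = 2z^2 - 10z + 12
Adding term by term: -z^2 + 4z + 4

h(z) = -z^2 + 4z + 4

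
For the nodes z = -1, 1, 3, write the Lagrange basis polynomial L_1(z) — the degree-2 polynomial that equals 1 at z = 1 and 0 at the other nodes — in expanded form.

L_1(z) = -(1/4)z^2 + (1/2)z + 3/4

L_1(z) = (z + 1)(z - 3) / [(2)·(-2)]
       = (z^2 - 2z - 3) / (-4)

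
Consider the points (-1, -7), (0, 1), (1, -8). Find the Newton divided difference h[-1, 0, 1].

-17/2

h[-1,0] = (1 - (-7)) / (0 - (-1)) = 8
h[0,1] = (-8 - 1) / (1 - 0) = -9
h[-1,0,1] = (-9 - 8) / (1 - (-1)) = -17/2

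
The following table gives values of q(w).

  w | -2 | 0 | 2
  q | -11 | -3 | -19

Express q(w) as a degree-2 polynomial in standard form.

Newton's divided differences:
q[-2,0] = (-3 - (-11)) / (0 - (-2)) = 4
q[0,2] = (-19 - (-3)) / (2 - 0) = -8
q[-2,0,2] = (-8 - 4) / (2 - (-2)) = -3
q(w) = -11 + 4·(w + 2) + (-3)·(w + 2)w
Expanding: q(w) = -3w^2 - 2w - 3

q(w) = -3w^2 - 2w - 3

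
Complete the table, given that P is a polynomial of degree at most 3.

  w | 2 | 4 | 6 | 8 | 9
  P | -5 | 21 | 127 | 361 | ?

541

The 4 known values determine P uniquely (degree ≤ 3).
Evaluate each Lagrange basis at w = 9:
L_0(9) = (5)·(3)·(1)/[(-2)·(-4)·(-6)] = -5/16
L_1(9) = (7)·(3)·(1)/[(2)·(-2)·(-4)] = 21/16
L_2(9) = (7)·(5)·(1)/[(4)·(2)·(-2)] = -35/16
L_3(9) = (7)·(5)·(3)/[(6)·(4)·(2)] = 35/16
Sum: (-5)·(-5/16) + 21·(21/16) + 127·(-35/16) + 361·(35/16) = 541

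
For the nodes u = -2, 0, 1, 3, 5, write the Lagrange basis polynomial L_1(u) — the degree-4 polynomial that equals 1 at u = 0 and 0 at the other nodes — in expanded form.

L_1(u) = -(1/30)u^4 + (7/30)u^3 - (1/6)u^2 - (31/30)u + 1

L_1(u) = (u + 2)(u - 1)(u - 3)(u - 5) / [(2)·(-1)·(-3)·(-5)]
       = (u^4 - 7u^3 + 5u^2 + 31u - 30) / (-30)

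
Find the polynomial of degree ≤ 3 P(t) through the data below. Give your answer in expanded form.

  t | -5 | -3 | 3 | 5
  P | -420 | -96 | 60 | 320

Newton's divided differences:
P[-5,-3] = (-96 - (-420)) / (-3 - (-5)) = 162
P[-3,3] = (60 - (-96)) / (3 - (-3)) = 26
P[3,5] = (320 - 60) / (5 - 3) = 130
P[-5,-3,3] = (26 - 162) / (3 - (-5)) = -17
P[-3,3,5] = (130 - 26) / (5 - (-3)) = 13
P[-5,-3,3,5] = (13 - (-17)) / (5 - (-5)) = 3
P(t) = -420 + 162·(t + 5) + (-17)·(t + 5)(t + 3) + 3·(t + 5)(t + 3)(t - 3)
Expanding: P(t) = 3t^3 - 2t^2 - t

P(t) = 3t^3 - 2t^2 - t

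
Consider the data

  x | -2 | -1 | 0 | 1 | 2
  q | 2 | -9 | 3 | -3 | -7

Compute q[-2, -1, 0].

23/2

q[-2,-1] = (-9 - 2) / (-1 - (-2)) = -11
q[-1,0] = (3 - (-9)) / (0 - (-1)) = 12
q[-2,-1,0] = (12 - (-11)) / (0 - (-2)) = 23/2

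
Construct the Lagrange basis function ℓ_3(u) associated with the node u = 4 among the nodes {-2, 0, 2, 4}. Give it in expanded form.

ℓ_3(u) = (1/48)u^3 - (1/12)u

ℓ_3(u) = (u + 2)u(u - 2) / [(6)·(4)·(2)]
       = (u^3 - 4u) / (48)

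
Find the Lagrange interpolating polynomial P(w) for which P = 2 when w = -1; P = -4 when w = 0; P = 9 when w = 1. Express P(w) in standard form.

P(w) = (19/2)w^2 + (7/2)w - 4

Build the Lagrange basis polynomials:
L_0(w) = w(w - 1) / [2] = (1/2)w^2 - (1/2)w
L_1(w) = (w + 1)(w - 1) / [-1] = -w^2 + 1
L_2(w) = (w + 1)w / [2] = (1/2)w^2 + (1/2)w
P(w) = 2·L_0 + (-4)·L_1 + 9·L_2
  2·L_0(w) = w^2 - w
  (-4)·L_1(w) = 4w^2 - 4
  9·L_2(w) = (9/2)w^2 + (9/2)w
Adding term by term: (19/2)w^2 + (7/2)w - 4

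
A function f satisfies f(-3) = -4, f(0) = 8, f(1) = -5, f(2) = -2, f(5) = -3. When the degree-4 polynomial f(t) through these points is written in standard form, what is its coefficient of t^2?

Build the Lagrange basis polynomials:
L_0(t) = t(t - 1)(t - 2)(t - 5) / [480] = (1/480)t^4 - (1/60)t^3 + (17/480)t^2 - (1/48)t
L_1(t) = (t + 3)(t - 1)(t - 2)(t - 5) / [-30] = -(1/30)t^4 + (1/6)t^3 + (7/30)t^2 - (41/30)t + 1
L_2(t) = (t + 3)t(t - 2)(t - 5) / [16] = (1/16)t^4 - (1/4)t^3 - (11/16)t^2 + (15/8)t
L_3(t) = (t + 3)t(t - 1)(t - 5) / [-30] = -(1/30)t^4 + (1/10)t^3 + (13/30)t^2 - (1/2)t
L_4(t) = (t + 3)t(t - 1)(t - 2) / [480] = (1/480)t^4 - (7/480)t^2 + (1/80)t
f(t) = (-4)·L_0 + 8·L_1 + (-5)·L_2 + (-2)·L_3 + (-3)·L_4
Only the coefficient of t^2 is needed; take it from each L_i and combine:
(-4)·(17/480) + 8·(7/30) + (-5)·(-11/16) + (-2)·(13/30) + (-3)·(-7/480) = 2083/480

2083/480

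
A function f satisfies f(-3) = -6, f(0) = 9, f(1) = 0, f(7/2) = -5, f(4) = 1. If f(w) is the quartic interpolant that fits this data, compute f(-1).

Evaluate each Lagrange basis at w = -1:
L_0(-1) = (-1)·(-2)·(-9/2)·(-5)/[(-3)·(-4)·(-13/2)·(-7)] = 15/182
L_1(-1) = (2)·(-2)·(-9/2)·(-5)/[(3)·(-1)·(-7/2)·(-4)] = 15/7
L_2(-1) = (2)·(-1)·(-9/2)·(-5)/[(4)·(1)·(-5/2)·(-3)] = -3/2
L_3(-1) = (2)·(-1)·(-2)·(-5)/[(13/2)·(7/2)·(5/2)·(-1/2)] = 64/91
L_4(-1) = (2)·(-1)·(-2)·(-9/2)/[(7)·(4)·(3)·(1/2)] = -3/7
Sum: (-6)·(15/182) + 9·(15/7) + 0 + (-5)·(64/91) + 1·(-3/7) = 193/13

193/13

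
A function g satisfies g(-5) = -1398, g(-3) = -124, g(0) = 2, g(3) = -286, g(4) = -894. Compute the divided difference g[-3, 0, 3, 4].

-15

g[-3,0] = (2 - (-124)) / (0 - (-3)) = 42
g[0,3] = (-286 - 2) / (3 - 0) = -96
g[3,4] = (-894 - (-286)) / (4 - 3) = -608
g[-3,0,3] = (-96 - 42) / (3 - (-3)) = -23
g[0,3,4] = (-608 - (-96)) / (4 - 0) = -128
g[-3,0,3,4] = (-128 - (-23)) / (4 - (-3)) = -15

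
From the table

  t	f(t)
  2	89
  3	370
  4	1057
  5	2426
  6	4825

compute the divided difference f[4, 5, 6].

f[4,5] = (2426 - 1057) / (5 - 4) = 1369
f[5,6] = (4825 - 2426) / (6 - 5) = 2399
f[4,5,6] = (2399 - 1369) / (6 - 4) = 515

515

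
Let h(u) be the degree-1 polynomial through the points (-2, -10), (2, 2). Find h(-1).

-7

L_0(-1) = (-3)/[(-4)] = 3/4
L_1(-1) = (1)/[(4)] = 1/4
Sum: (-10)·(3/4) + 2·(1/4) = -7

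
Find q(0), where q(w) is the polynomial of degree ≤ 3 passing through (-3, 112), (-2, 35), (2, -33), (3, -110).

1

Evaluate each Lagrange basis at w = 0:
L_0(0) = (2)·(-2)·(-3)/[(-1)·(-5)·(-6)] = -2/5
L_1(0) = (3)·(-2)·(-3)/[(1)·(-4)·(-5)] = 9/10
L_2(0) = (3)·(2)·(-3)/[(5)·(4)·(-1)] = 9/10
L_3(0) = (3)·(2)·(-2)/[(6)·(5)·(1)] = -2/5
Sum: 112·(-2/5) + 35·(9/10) + (-33)·(9/10) + (-110)·(-2/5) = 1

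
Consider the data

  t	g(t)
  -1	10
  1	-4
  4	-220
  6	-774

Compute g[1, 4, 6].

g[1,4] = (-220 - (-4)) / (4 - 1) = -72
g[4,6] = (-774 - (-220)) / (6 - 4) = -277
g[1,4,6] = (-277 - (-72)) / (6 - 1) = -41

-41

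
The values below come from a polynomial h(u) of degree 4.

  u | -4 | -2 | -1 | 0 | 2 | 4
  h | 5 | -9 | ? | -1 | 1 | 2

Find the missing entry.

-669/128

The 5 known values determine h uniquely (degree ≤ 4).
Evaluate each Lagrange basis at u = -1:
L_0(-1) = (1)·(-1)·(-3)·(-5)/[(-2)·(-4)·(-6)·(-8)] = -5/128
L_1(-1) = (3)·(-1)·(-3)·(-5)/[(2)·(-2)·(-4)·(-6)] = 15/32
L_2(-1) = (3)·(1)·(-3)·(-5)/[(4)·(2)·(-2)·(-4)] = 45/64
L_3(-1) = (3)·(1)·(-1)·(-5)/[(6)·(4)·(2)·(-2)] = -5/32
L_4(-1) = (3)·(1)·(-1)·(-3)/[(8)·(6)·(4)·(2)] = 3/128
Sum: 5·(-5/128) + (-9)·(15/32) + (-1)·(45/64) + 1·(-5/32) + 2·(3/128) = -669/128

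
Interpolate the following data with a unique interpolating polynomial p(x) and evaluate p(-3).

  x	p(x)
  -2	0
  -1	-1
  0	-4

-1

L_0(-3) = (-2)·(-3)/[(-1)·(-2)] = 3
L_1(-3) = (-1)·(-3)/[(1)·(-1)] = -3
L_2(-3) = (-1)·(-2)/[(2)·(1)] = 1
Sum: 0 + (-1)·(-3) + (-4)·(1) = -1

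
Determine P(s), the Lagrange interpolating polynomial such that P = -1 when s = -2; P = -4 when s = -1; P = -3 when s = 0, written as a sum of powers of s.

Build the Lagrange basis polynomials:
L_0(s) = (s + 1)s / [2] = (1/2)s^2 + (1/2)s
L_1(s) = (s + 2)s / [-1] = -s^2 - 2s
L_2(s) = (s + 2)(s + 1) / [2] = (1/2)s^2 + (3/2)s + 1
P(s) = (-1)·L_0 + (-4)·L_1 + (-3)·L_2
  (-1)·L_0(s) = -(1/2)s^2 - (1/2)s
  (-4)·L_1(s) = 4s^2 + 8s
  (-3)·L_2(s) = -(3/2)s^2 - (9/2)s - 3
Adding term by term: 2s^2 + 3s - 3

P(s) = 2s^2 + 3s - 3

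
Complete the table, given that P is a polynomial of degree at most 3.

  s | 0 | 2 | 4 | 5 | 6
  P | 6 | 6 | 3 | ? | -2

The 4 known values determine P uniquely (degree ≤ 3).
Evaluate each Lagrange basis at s = 5:
L_0(5) = (3)·(1)·(-1)/[(-2)·(-4)·(-6)] = 1/16
L_1(5) = (5)·(1)·(-1)/[(2)·(-2)·(-4)] = -5/16
L_2(5) = (5)·(3)·(-1)/[(4)·(2)·(-2)] = 15/16
L_3(5) = (5)·(3)·(1)/[(6)·(4)·(2)] = 5/16
Sum: 6·(1/16) + 6·(-5/16) + 3·(15/16) + (-2)·(5/16) = 11/16

11/16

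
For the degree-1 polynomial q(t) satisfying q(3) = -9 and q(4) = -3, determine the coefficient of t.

Build the Lagrange basis polynomials:
L_0(t) = (t - 4) / [-1] = -t + 4
L_1(t) = (t - 3) / [1] = t - 3
q(t) = (-9)·L_0 + (-3)·L_1
Only the coefficient of t is needed; take it from each L_i and combine:
(-9)·(-1) + (-3)·(1) = 6

6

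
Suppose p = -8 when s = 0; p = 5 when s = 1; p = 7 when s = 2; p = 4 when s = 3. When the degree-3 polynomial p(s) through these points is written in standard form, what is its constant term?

Build the Lagrange basis polynomials:
L_0(s) = (s - 1)(s - 2)(s - 3) / [-6] = -(1/6)s^3 + s^2 - (11/6)s + 1
L_1(s) = s(s - 2)(s - 3) / [2] = (1/2)s^3 - (5/2)s^2 + 3s
L_2(s) = s(s - 1)(s - 3) / [-2] = -(1/2)s^3 + 2s^2 - (3/2)s
L_3(s) = s(s - 1)(s - 2) / [6] = (1/6)s^3 - (1/2)s^2 + (1/3)s
p(s) = (-8)·L_0 + 5·L_1 + 7·L_2 + 4·L_3
Only the constant term is needed; take it from each L_i and combine:
(-8)·(1) + 5·(0) + 7·(0) + 4·(0) = -8

-8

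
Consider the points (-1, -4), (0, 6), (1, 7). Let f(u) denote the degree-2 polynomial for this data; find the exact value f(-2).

L_0(-2) = (-2)·(-3)/[(-1)·(-2)] = 3
L_1(-2) = (-1)·(-3)/[(1)·(-1)] = -3
L_2(-2) = (-1)·(-2)/[(2)·(1)] = 1
Sum: (-4)·(3) + 6·(-3) + 7·(1) = -23

-23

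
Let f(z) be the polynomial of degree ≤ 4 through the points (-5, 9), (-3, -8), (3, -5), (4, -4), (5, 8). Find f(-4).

-59/10

Using Newton's divided-difference form:
f[-5,-3] = (-8 - 9) / (-3 - (-5)) = -17/2
f[-3,3] = (-5 - (-8)) / (3 - (-3)) = 1/2
f[3,4] = (-4 - (-5)) / (4 - 3) = 1
f[4,5] = (8 - (-4)) / (5 - 4) = 12
f[-5,-3,3] = (1/2 - (-17/2)) / (3 - (-5)) = 9/8
f[-3,3,4] = (1 - 1/2) / (4 - (-3)) = 1/14
f[3,4,5] = (12 - 1) / (5 - 3) = 11/2
f[-5,-3,3,4] = (1/14 - 9/8) / (4 - (-5)) = -59/504
f[-3,3,4,5] = (11/2 - 1/14) / (5 - (-3)) = 19/28
f[-5,-3,3,4,5] = (19/28 - (-59/504)) / (5 - (-5)) = 401/5040
f(-4) = 9 + (-17/2)·(1) + (9/8)·(1)·(-1) + (-59/504)·(1)·(-1)·(-7) + (401/5040)·(1)·(-1)·(-7)·(-8) = -59/10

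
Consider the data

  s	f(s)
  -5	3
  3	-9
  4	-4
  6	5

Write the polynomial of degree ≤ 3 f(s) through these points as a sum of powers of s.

f(s) = -(8/99)s^3 + (175/198)s^2 + (119/66)s - 222/11

Newton's divided differences:
f[-5,3] = (-9 - 3) / (3 - (-5)) = -3/2
f[3,4] = (-4 - (-9)) / (4 - 3) = 5
f[4,6] = (5 - (-4)) / (6 - 4) = 9/2
f[-5,3,4] = (5 - (-3/2)) / (4 - (-5)) = 13/18
f[3,4,6] = (9/2 - 5) / (6 - 3) = -1/6
f[-5,3,4,6] = (-1/6 - 13/18) / (6 - (-5)) = -8/99
f(s) = 3 + (-3/2)·(s + 5) + (13/18)·(s + 5)(s - 3) + (-8/99)·(s + 5)(s - 3)(s - 4)
Expanding: f(s) = -(8/99)s^3 + (175/198)s^2 + (119/66)s - 222/11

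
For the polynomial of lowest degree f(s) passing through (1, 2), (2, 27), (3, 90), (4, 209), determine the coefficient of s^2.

1

L_0(s) = (s - 2)(s - 3)(s - 4) / [-6] = -(1/6)s^3 + (3/2)s^2 - (13/3)s + 4
L_1(s) = (s - 1)(s - 3)(s - 4) / [2] = (1/2)s^3 - 4s^2 + (19/2)s - 6
L_2(s) = (s - 1)(s - 2)(s - 4) / [-2] = -(1/2)s^3 + (7/2)s^2 - 7s + 4
L_3(s) = (s - 1)(s - 2)(s - 3) / [6] = (1/6)s^3 - s^2 + (11/6)s - 1
f(s) = 2·L_0 + 27·L_1 + 90·L_2 + 209·L_3
Only the coefficient of s^2 is needed; take it from each L_i and combine:
2·(3/2) + 27·(-4) + 90·(7/2) + 209·(-1) = 1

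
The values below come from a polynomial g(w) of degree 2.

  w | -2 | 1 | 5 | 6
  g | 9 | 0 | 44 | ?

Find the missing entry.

65

The 3 known values determine g uniquely (degree ≤ 2).
Evaluate each Lagrange basis at w = 6:
L_0(6) = (5)·(1)/[(-3)·(-7)] = 5/21
L_1(6) = (8)·(1)/[(3)·(-4)] = -2/3
L_2(6) = (8)·(5)/[(7)·(4)] = 10/7
Sum: 9·(5/21) + 0 + 44·(10/7) = 65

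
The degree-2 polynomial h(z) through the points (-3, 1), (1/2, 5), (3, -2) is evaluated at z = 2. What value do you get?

Using Newton's divided-difference form:
h[-3,1/2] = (5 - 1) / (1/2 - (-3)) = 8/7
h[1/2,3] = (-2 - 5) / (3 - 1/2) = -14/5
h[-3,1/2,3] = (-14/5 - 8/7) / (3 - (-3)) = -23/35
h(2) = 1 + (8/7)·(5) + (-23/35)·(5)·(3/2) = 25/14

25/14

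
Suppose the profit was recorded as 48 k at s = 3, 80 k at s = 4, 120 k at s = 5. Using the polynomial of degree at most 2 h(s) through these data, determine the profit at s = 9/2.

99

Using Newton's divided-difference form:
h[3,4] = (80 - 48) / (4 - 3) = 32
h[4,5] = (120 - 80) / (5 - 4) = 40
h[3,4,5] = (40 - 32) / (5 - 3) = 4
h(9/2) = 48 + 32·(3/2) + 4·(3/2)·(1/2) = 99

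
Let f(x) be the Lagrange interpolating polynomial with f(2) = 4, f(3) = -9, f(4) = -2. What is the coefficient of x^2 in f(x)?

The leading coefficient equals the top divided difference f[2,3,4].
f[2,3] = (-9 - 4) / (3 - 2) = -13
f[3,4] = (-2 - (-9)) / (4 - 3) = 7
f[2,3,4] = (7 - (-13)) / (4 - 2) = 10

10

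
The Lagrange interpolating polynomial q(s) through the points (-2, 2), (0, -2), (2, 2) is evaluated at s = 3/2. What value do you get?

L_0(3/2) = (3/2)·(-1/2)/[(-2)·(-4)] = -3/32
L_1(3/2) = (7/2)·(-1/2)/[(2)·(-2)] = 7/16
L_2(3/2) = (7/2)·(3/2)/[(4)·(2)] = 21/32
Sum: 2·(-3/32) + (-2)·(7/16) + 2·(21/32) = 1/4

1/4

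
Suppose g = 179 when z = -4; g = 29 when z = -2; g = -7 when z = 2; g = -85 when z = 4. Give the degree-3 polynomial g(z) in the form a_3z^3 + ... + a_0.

g(z) = -2z^3 + 3z^2 - z - 1

Newton's divided differences:
g[-4,-2] = (29 - 179) / (-2 - (-4)) = -75
g[-2,2] = (-7 - 29) / (2 - (-2)) = -9
g[2,4] = (-85 - (-7)) / (4 - 2) = -39
g[-4,-2,2] = (-9 - (-75)) / (2 - (-4)) = 11
g[-2,2,4] = (-39 - (-9)) / (4 - (-2)) = -5
g[-4,-2,2,4] = (-5 - 11) / (4 - (-4)) = -2
g(z) = 179 + (-75)·(z + 4) + 11·(z + 4)(z + 2) + (-2)·(z + 4)(z + 2)(z - 2)
Expanding: g(z) = -2z^3 + 3z^2 - z - 1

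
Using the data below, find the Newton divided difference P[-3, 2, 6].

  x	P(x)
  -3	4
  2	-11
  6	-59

-1

P[-3,2] = (-11 - 4) / (2 - (-3)) = -3
P[2,6] = (-59 - (-11)) / (6 - 2) = -12
P[-3,2,6] = (-12 - (-3)) / (6 - (-3)) = -1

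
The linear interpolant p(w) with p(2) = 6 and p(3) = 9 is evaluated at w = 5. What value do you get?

15

Evaluate each Lagrange basis at w = 5:
L_0(5) = (2)/[(-1)] = -2
L_1(5) = (3)/[(1)] = 3
Sum: 6·(-2) + 9·(3) = 15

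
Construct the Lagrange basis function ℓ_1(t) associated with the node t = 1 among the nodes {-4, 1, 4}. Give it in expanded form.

ℓ_1(t) = (t + 4)(t - 4) / [(5)·(-3)]
       = (t^2 - 16) / (-15)

ℓ_1(t) = -(1/15)t^2 + 16/15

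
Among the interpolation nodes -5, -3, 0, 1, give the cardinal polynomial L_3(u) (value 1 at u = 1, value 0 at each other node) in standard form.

L_3(u) = (u + 5)(u + 3)u / [(6)·(4)·(1)]
       = (u^3 + 8u^2 + 15u) / (24)

L_3(u) = (1/24)u^3 + (1/3)u^2 + (5/8)u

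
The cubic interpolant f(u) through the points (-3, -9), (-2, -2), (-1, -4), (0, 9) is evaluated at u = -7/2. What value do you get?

-187/8

L_0(-7/2) = (-3/2)·(-5/2)·(-7/2)/[(-1)·(-2)·(-3)] = 35/16
L_1(-7/2) = (-1/2)·(-5/2)·(-7/2)/[(1)·(-1)·(-2)] = -35/16
L_2(-7/2) = (-1/2)·(-3/2)·(-7/2)/[(2)·(1)·(-1)] = 21/16
L_3(-7/2) = (-1/2)·(-3/2)·(-5/2)/[(3)·(2)·(1)] = -5/16
Sum: (-9)·(35/16) + (-2)·(-35/16) + (-4)·(21/16) + 9·(-5/16) = -187/8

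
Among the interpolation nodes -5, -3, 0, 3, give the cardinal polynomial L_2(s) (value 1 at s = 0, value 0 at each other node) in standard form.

L_2(s) = -(1/45)s^3 - (1/9)s^2 + (1/5)s + 1

L_2(s) = (s + 5)(s + 3)(s - 3) / [(5)·(3)·(-3)]
       = (s^3 + 5s^2 - 9s - 45) / (-45)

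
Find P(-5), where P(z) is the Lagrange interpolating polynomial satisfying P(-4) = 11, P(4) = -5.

13

Evaluate each Lagrange basis at z = -5:
L_0(-5) = (-9)/[(-8)] = 9/8
L_1(-5) = (-1)/[(8)] = -1/8
Sum: 11·(9/8) + (-5)·(-1/8) = 13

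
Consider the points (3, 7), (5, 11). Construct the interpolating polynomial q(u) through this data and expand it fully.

Build the Lagrange basis polynomials:
L_0(u) = (u - 5) / [-2] = -(1/2)u + 5/2
L_1(u) = (u - 3) / [2] = (1/2)u - 3/2
q(u) = 7·L_0 + 11·L_1
  7·L_0(u) = -(7/2)u + 35/2
  11·L_1(u) = (11/2)u - 33/2
Adding term by term: 2u + 1

q(u) = 2u + 1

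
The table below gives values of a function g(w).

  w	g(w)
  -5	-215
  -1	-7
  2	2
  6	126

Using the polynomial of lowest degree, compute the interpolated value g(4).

Evaluate each Lagrange basis at w = 4:
L_0(4) = (5)·(2)·(-2)/[(-4)·(-7)·(-11)] = 5/77
L_1(4) = (9)·(2)·(-2)/[(4)·(-3)·(-7)] = -3/7
L_2(4) = (9)·(5)·(-2)/[(7)·(3)·(-4)] = 15/14
L_3(4) = (9)·(5)·(2)/[(11)·(7)·(4)] = 45/154
Sum: (-215)·(5/77) + (-7)·(-3/7) + 2·(15/14) + 126·(45/154) = 28

28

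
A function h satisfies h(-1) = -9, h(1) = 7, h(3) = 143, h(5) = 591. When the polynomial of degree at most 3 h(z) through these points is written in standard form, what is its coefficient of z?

Build the Lagrange basis polynomials:
L_0(z) = (z - 1)(z - 3)(z - 5) / [-48] = -(1/48)z^3 + (3/16)z^2 - (23/48)z + 5/16
L_1(z) = (z + 1)(z - 3)(z - 5) / [16] = (1/16)z^3 - (7/16)z^2 + (7/16)z + 15/16
L_2(z) = (z + 1)(z - 1)(z - 5) / [-16] = -(1/16)z^3 + (5/16)z^2 + (1/16)z - 5/16
L_3(z) = (z + 1)(z - 1)(z - 3) / [48] = (1/48)z^3 - (1/16)z^2 - (1/48)z + 1/16
h(z) = (-9)·L_0 + 7·L_1 + 143·L_2 + 591·L_3
Only the coefficient of z is needed; take it from each L_i and combine:
(-9)·(-23/48) + 7·(7/16) + 143·(1/16) + 591·(-1/48) = 4

4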